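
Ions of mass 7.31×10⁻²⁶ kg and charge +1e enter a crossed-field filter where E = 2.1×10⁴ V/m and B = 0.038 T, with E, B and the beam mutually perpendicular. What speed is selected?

For undeflected motion the electric and magnetic forces balance: qE = qvB.
v = E/B = 2.1×10⁴/0.038 = 5.5×10⁵ m/s.

v = 5.5×10⁵ m/s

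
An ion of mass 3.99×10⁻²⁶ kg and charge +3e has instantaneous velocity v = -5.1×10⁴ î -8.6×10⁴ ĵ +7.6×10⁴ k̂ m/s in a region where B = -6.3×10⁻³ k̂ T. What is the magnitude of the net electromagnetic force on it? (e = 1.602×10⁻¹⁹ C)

|F| ≈ 3.03×10⁻¹⁶ N

v×B = (542, -321, 0) N/C.
F = q v×B = (4.806×10⁻¹⁹ C)·(542, -321, 0) = (2.60×10⁻¹⁶, -1.54×10⁻¹⁶, 0) N.
|F| = 3.03×10⁻¹⁶ N.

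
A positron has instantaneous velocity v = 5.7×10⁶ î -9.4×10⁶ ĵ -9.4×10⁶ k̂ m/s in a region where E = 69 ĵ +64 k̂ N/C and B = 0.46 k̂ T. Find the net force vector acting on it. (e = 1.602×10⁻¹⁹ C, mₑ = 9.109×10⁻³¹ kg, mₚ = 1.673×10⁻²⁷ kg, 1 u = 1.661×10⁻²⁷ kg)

F ≈ (-6.93×10⁻¹³, -4.20×10⁻¹³, 1.03×10⁻¹⁷) N

v×B = (-4.32×10⁶, -2.62×10⁶, 0) N/C.
E + v×B = (-4.32×10⁶, -2.62×10⁶, 64.0) N/C.
F = q(E + v×B) = (1.602×10⁻¹⁹ C)·(-4.32×10⁶, -2.62×10⁶, 64.0) = (-6.93×10⁻¹³, -4.20×10⁻¹³, 1.03×10⁻¹⁷) N.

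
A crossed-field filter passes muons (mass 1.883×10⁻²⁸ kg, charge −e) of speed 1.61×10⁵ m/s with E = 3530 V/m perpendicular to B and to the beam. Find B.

B = 0.0219 T

Balance of forces in the selector: qE = qvB ⇒ B = E/v.
B = 3530/1.61×10⁵ = 0.0219 T.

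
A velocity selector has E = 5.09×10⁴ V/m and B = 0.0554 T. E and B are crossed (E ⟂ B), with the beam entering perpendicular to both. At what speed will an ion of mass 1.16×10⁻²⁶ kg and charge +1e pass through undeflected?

v = 9.19×10⁵ m/s

For undeflected motion the electric and magnetic forces balance: qE = qvB.
v = E/B = 5.09×10⁴/0.0554 = 9.19×10⁵ m/s.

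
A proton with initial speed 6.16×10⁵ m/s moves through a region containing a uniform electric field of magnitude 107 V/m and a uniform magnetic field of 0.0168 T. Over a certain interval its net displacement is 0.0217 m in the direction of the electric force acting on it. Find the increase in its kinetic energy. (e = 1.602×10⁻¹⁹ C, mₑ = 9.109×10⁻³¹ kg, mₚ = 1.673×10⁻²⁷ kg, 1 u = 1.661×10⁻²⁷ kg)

ΔKE ≈ 3.72×10⁻¹⁹ J

The magnetic force is always ⟂ v and does no work; only the electric force changes KE.
ΔKE = F_E · d = |q|E d = (1.602×10⁻¹⁹)(107)(0.0217) ≈ 3.72×10⁻¹⁹ J.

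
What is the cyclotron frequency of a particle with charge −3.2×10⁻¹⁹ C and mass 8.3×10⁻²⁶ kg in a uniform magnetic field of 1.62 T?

f ≈ 9.94×10⁵ Hz

f = |q|B/(2πm).
f = (3.2×10⁻¹⁹)(1.62)/(2π·8.3×10⁻²⁶) ≈ 9.94×10⁵ Hz.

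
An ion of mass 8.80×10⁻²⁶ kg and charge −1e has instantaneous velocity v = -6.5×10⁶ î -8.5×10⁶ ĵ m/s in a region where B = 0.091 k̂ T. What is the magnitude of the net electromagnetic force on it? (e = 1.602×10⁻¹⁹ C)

|F| ≈ 1.56×10⁻¹³ N

v×B = (-7.74×10⁵, 5.92×10⁵, 0) N/C.
F = q v×B = (−1.602×10⁻¹⁹ C)·(-7.74×10⁵, 5.92×10⁵, 0) = (1.24×10⁻¹³, -9.48×10⁻¹⁴, 0) N.
|F| = 1.56×10⁻¹³ N.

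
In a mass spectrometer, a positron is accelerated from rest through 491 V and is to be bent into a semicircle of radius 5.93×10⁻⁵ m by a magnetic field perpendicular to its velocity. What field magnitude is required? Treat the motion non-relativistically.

B ≈ 1.26 T

v = √(2|q|V/m) = √(2·1.602×10⁻¹⁹·491/9.109×10⁻³¹) ≈ 1.314×10⁷ m/s.
B = mv/(|q|r) = (9.109×10⁻³¹)(1.314×10⁷)/((1.602×10⁻¹⁹)(5.93×10⁻⁵)) ≈ 1.26 T.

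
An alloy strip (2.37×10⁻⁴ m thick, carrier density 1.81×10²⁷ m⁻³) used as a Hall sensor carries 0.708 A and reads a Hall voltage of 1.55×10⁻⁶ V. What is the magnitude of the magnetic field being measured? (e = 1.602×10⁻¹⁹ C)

B ≈ 0.150 T

From V_H = IB/(n e t), B = V_H n e t / I.
B = (1.55×10⁻⁶)(1.81×10²⁷)(1.602×10⁻¹⁹)(2.37×10⁻⁴)/0.708 ≈ 0.150 T.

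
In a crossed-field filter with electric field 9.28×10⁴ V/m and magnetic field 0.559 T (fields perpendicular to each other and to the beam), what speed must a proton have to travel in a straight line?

For undeflected motion the electric and magnetic forces balance: qE = qvB.
v = E/B = 9.28×10⁴/0.559 = 1.66×10⁵ m/s.

v = 1.66×10⁵ m/s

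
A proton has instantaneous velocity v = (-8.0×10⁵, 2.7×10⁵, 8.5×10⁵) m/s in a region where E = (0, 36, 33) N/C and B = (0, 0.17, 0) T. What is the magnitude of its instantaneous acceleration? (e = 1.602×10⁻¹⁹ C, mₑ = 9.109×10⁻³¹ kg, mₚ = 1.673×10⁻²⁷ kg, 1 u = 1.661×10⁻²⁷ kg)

|a| ≈ 1.90×10¹³ m/s²

v×B = (-1.44×10⁵, 0, -1.36×10⁵) N/C.
E + v×B = (-1.44×10⁵, 36.0, -1.36×10⁵) N/C.
F = q(E + v×B) = (1.602×10⁻¹⁹ C)·(-1.44×10⁵, 36.0, -1.36×10⁵) = (-2.31×10⁻¹⁴, 5.77×10⁻¹⁸, -2.18×10⁻¹⁴) N.
|a| = |F|/m = 3.179×10⁻¹⁴/1.673×10⁻²⁷ ≈ 1.90×10¹³ m/s².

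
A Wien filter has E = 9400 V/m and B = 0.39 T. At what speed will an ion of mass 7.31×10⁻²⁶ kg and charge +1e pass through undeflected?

v = 2.4×10⁴ m/s

For undeflected motion the electric and magnetic forces balance: qE = qvB.
v = E/B = 9400/0.39 = 2.4×10⁴ m/s.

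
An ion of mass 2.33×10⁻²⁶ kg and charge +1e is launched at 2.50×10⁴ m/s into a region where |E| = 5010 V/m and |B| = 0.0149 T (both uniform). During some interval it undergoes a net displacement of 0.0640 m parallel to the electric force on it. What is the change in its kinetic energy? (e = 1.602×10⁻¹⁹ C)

ΔKE ≈ 5.14×10⁻¹⁷ J

The magnetic force is always ⟂ v and does no work; only the electric force changes KE.
ΔKE = F_E · d = |q|E d = (1.602×10⁻¹⁹)(5010)(0.0640) ≈ 5.14×10⁻¹⁷ J.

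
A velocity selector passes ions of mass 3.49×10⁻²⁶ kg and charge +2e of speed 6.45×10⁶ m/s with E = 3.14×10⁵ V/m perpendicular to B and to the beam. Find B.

B = 0.0487 T

Balance of forces in the selector: qE = qvB ⇒ B = E/v.
B = 3.14×10⁵/6.45×10⁶ = 0.0487 T.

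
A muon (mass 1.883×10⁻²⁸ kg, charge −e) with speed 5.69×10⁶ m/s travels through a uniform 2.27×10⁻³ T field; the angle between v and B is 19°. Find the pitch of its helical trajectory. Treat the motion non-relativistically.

v∥ = v cosθ = 5.69×10⁶·cos19° ≈ 5.380×10⁶ m/s.
T = 2πm/(|q|B) = 2π(1.883×10⁻²⁸)/((1.602×10⁻¹⁹)(2.27×10⁻³)) ≈ 3.253×10⁻⁶ s.
pitch = v∥ T = (5.380×10⁶)(3.253×10⁻⁶) ≈ 17.5 m.

p ≈ 17.5 m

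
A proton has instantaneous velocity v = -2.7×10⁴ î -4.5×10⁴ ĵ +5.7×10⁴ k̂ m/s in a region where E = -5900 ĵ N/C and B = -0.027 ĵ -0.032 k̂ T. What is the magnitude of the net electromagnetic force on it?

|F| ≈ 1.19×10⁻¹⁵ N

v×B = (2980, -864, 729) N/C.
E + v×B = (2980, -6760, 729) N/C.
F = q(E + v×B) = (1.602×10⁻¹⁹ C)·(2980, -6760, 729) = (4.77×10⁻¹⁶, -1.08×10⁻¹⁵, 1.17×10⁻¹⁶) N.
|F| = 1.19×10⁻¹⁵ N.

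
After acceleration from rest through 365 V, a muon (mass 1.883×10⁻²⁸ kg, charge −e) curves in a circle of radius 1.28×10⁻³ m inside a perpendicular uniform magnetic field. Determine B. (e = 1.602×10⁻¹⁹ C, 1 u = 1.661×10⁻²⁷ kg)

B ≈ 0.724 T

v = √(2|q|V/m) = √(2·1.602×10⁻¹⁹·365/1.883×10⁻²⁸) ≈ 7.881×10⁵ m/s.
B = mv/(|q|r) = (1.883×10⁻²⁸)(7.881×10⁵)/((1.602×10⁻¹⁹)(1.28×10⁻³)) ≈ 0.724 T.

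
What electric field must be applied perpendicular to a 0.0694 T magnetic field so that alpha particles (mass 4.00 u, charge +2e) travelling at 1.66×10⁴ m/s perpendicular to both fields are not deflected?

For straight-line motion qE = qvB, so E = vB.
E = 1.66×10⁴ × 0.0694 = 1150 V/m.

E = 1150 V/m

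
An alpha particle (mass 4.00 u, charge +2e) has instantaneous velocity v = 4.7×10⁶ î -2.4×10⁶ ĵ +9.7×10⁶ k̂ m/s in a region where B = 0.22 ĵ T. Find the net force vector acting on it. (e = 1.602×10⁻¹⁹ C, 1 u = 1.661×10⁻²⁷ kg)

v×B = (-2.13×10⁶, 0, 1.03×10⁶) N/C.
F = q v×B = (3.204×10⁻¹⁹ C)·(-2.13×10⁶, 0, 1.03×10⁶) = (-6.84×10⁻¹³, 0, 3.31×10⁻¹³) N.

F ≈ (-6.84×10⁻¹³, 0, 3.31×10⁻¹³) N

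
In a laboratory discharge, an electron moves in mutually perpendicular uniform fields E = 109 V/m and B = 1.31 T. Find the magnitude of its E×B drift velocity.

In crossed fields the guiding centre drifts at v_d = |E×B|/B² = E/B, independent of charge and mass.
v_d = 109/1.31 = 83.2 m/s.

v_d ≈ 83.2 m/s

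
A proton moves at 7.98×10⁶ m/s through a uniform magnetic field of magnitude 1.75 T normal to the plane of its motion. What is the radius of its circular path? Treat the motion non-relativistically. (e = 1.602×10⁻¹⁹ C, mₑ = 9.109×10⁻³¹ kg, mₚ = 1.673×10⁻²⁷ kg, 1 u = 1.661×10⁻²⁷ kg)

The magnetic force provides the centripetal force: |q|vB = mv²/r.
r = mv/(|q|B) = (1.673×10⁻²⁷)(7.98×10⁶)/((1.602×10⁻¹⁹)(1.75)) ≈ 0.0476 m.

r ≈ 0.0476 m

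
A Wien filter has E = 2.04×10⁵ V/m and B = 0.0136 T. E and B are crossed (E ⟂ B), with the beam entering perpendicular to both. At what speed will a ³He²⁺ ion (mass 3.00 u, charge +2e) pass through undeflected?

v = 1.50×10⁷ m/s

For undeflected motion the electric and magnetic forces balance: qE = qvB.
v = E/B = 2.04×10⁵/0.0136 = 1.50×10⁷ m/s.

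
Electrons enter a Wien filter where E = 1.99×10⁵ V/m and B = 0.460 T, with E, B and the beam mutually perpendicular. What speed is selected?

For undeflected motion the electric and magnetic forces balance: qE = qvB.
v = E/B = 1.99×10⁵/0.460 = 4.33×10⁵ m/s.
The result is independent of the particle's charge and mass.

v = 4.33×10⁵ m/s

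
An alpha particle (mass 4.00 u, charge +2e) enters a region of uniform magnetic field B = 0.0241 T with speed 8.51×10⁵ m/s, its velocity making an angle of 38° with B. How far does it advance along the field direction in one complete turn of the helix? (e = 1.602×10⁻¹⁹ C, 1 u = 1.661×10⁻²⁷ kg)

v∥ = v cosθ = 8.51×10⁵·cos38° ≈ 6.706×10⁵ m/s.
T = 2πm/(|q|B) = 2π(6.644×10⁻²⁷)/((3.204×10⁻¹⁹)(0.0241)) ≈ 5.406×10⁻⁶ s.
pitch = v∥ T = (6.706×10⁵)(5.406×10⁻⁶) ≈ 3.63 m.

p ≈ 3.63 m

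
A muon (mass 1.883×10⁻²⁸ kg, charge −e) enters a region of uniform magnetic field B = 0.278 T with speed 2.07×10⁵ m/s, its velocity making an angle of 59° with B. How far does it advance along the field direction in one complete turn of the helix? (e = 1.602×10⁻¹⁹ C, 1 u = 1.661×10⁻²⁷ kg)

p ≈ 2.83×10⁻³ m

v∥ = v cosθ = 2.07×10⁵·cos59° ≈ 1.066×10⁵ m/s.
T = 2πm/(|q|B) = 2π(1.883×10⁻²⁸)/((1.602×10⁻¹⁹)(0.278)) ≈ 2.657×10⁻⁸ s.
pitch = v∥ T = (1.066×10⁵)(2.657×10⁻⁸) ≈ 2.83×10⁻³ m.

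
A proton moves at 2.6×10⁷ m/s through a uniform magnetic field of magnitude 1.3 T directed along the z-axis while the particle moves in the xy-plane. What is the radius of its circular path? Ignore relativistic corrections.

The magnetic force provides the centripetal force: |q|vB = mv²/r.
r = mv/(|q|B) = (1.673×10⁻²⁷)(2.6×10⁷)/((1.602×10⁻¹⁹)(1.3)) ≈ 0.21 m.

r ≈ 0.21 m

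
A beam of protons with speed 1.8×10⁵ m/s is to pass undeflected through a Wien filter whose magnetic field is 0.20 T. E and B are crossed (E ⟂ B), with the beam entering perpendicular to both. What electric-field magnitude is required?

For straight-line motion qE = qvB, so E = vB.
E = 1.8×10⁵ × 0.20 = 3.6×10⁴ V/m.

E = 3.6×10⁴ V/m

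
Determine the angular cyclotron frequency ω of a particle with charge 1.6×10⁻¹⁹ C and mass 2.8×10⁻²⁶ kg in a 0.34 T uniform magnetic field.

ω ≈ 1.9×10⁶ rad/s

ω = |q|B/m.
ω = (1.6×10⁻¹⁹)(0.34)/2.8×10⁻²⁶ ≈ 1.9×10⁶ rad/s.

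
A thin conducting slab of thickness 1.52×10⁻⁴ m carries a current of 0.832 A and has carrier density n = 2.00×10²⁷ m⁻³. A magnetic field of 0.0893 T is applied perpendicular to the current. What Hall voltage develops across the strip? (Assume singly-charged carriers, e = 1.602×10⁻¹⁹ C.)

V_H ≈ 1.53×10⁻⁶ V

V_H = IB/(n e t).
V_H = (0.832)(0.0893)/((2.00×10²⁷)(1.602×10⁻¹⁹)(1.52×10⁻⁴)) ≈ 1.53×10⁻⁶ V.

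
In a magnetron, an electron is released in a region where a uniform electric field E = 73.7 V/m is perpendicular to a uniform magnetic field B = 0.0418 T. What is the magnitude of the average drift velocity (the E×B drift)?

The steady drift has the magnetic force balancing the electric force, so v_d = E/B.
v_d = 73.7/0.0418 = 1760 m/s.

v_d ≈ 1760 m/s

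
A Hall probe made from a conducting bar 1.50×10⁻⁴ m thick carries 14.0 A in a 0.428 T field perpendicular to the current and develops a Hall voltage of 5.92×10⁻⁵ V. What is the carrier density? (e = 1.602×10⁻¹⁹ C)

n ≈ 4.21×10²⁷ m⁻³

From V_H = IB/(n e t), n = IB/(V_H e t).
n = (14.0)(0.428)/((5.92×10⁻⁵)(1.602×10⁻¹⁹)(1.50×10⁻⁴)) ≈ 4.21×10²⁷ m⁻³.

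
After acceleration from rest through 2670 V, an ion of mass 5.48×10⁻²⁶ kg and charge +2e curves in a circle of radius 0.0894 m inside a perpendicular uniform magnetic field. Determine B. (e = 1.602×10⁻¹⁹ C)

v = √(2|q|V/m) = √(2·3.204×10⁻¹⁹·2670/5.48×10⁻²⁶) ≈ 1.767×10⁵ m/s.
B = mv/(|q|r) = (5.48×10⁻²⁶)(1.767×10⁵)/((3.204×10⁻¹⁹)(0.0894)) ≈ 0.338 T.

B ≈ 0.338 T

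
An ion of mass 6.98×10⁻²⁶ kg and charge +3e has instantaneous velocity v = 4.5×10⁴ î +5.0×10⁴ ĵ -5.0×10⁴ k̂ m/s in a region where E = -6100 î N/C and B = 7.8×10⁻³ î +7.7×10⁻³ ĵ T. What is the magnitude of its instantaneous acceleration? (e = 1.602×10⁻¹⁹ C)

v×B = (385, -390, -43.5) N/C.
E + v×B = (-5720, -390, -43.5) N/C.
F = q(E + v×B) = (4.806×10⁻¹⁹ C)·(-5720, -390, -43.5) = (-2.75×10⁻¹⁵, -1.87×10⁻¹⁶, -2.09×10⁻¹⁷) N.
|a| = |F|/m = 2.753×10⁻¹⁵/6.98×10⁻²⁶ ≈ 3.94×10¹⁰ m/s².

|a| ≈ 3.94×10¹⁰ m/s²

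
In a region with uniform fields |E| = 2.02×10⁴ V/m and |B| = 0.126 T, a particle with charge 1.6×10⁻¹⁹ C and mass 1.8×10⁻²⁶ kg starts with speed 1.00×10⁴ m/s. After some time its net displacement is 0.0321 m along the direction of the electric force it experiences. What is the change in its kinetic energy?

ΔKE ≈ 1.04×10⁻¹⁶ J

The magnetic force is always ⟂ v and does no work; only the electric force changes KE.
ΔKE = F_E · d = |q|E d = (1.6×10⁻¹⁹)(2.02×10⁴)(0.0321) ≈ 1.04×10⁻¹⁶ J.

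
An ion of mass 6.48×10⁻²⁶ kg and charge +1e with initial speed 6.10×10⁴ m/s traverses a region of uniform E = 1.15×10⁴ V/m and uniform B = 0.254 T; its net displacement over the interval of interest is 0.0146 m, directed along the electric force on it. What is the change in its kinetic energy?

The magnetic force is always ⟂ v and does no work; only the electric force changes KE.
ΔKE = F_E · d = |q|E d = (1.602×10⁻¹⁹)(1.15×10⁴)(0.0146) ≈ 2.69×10⁻¹⁷ J.

ΔKE ≈ 2.69×10⁻¹⁷ J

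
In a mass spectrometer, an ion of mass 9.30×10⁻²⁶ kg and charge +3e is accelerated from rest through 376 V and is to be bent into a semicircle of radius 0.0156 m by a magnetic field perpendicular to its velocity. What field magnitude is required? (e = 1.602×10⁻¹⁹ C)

B ≈ 0.773 T

v = √(2|q|V/m) = √(2·4.806×10⁻¹⁹·376/9.30×10⁻²⁶) ≈ 6.234×10⁴ m/s.
B = mv/(|q|r) = (9.30×10⁻²⁶)(6.234×10⁴)/((4.806×10⁻¹⁹)(0.0156)) ≈ 0.773 T.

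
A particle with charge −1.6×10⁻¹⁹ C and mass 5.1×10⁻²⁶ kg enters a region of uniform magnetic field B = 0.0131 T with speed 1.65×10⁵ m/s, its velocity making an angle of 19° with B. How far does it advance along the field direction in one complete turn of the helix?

v∥ = v cosθ = 1.65×10⁵·cos19° ≈ 1.560×10⁵ m/s.
T = 2πm/(|q|B) = 2π(5.1×10⁻²⁶)/((1.6×10⁻¹⁹)(0.0131)) ≈ 1.529×10⁻⁴ s.
pitch = v∥ T = (1.560×10⁵)(1.529×10⁻⁴) ≈ 23.9 m.

p ≈ 23.9 m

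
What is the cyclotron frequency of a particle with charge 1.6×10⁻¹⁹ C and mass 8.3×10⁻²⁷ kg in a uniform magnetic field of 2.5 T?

f ≈ 7.7×10⁶ Hz

f = |q|B/(2πm).
f = (1.6×10⁻¹⁹)(2.5)/(2π·8.3×10⁻²⁷) ≈ 7.7×10⁶ Hz.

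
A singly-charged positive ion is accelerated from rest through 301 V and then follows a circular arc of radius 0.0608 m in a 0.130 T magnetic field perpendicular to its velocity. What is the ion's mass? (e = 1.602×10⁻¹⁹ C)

m ≈ 1.66×10⁻²⁶ kg

Combine |q|V = ½mv² and r = mv/(|q|B): eliminate v to get m = qB²r²/(2V).
m = (1.602×10⁻¹⁹)(0.130)²(0.0608)²/(2·301) ≈ 1.66×10⁻²⁶ kg.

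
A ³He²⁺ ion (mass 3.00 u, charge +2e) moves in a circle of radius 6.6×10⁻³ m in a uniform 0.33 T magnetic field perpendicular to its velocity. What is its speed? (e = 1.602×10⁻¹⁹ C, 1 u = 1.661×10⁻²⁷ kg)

v ≈ 1.4×10⁵ m/s

From |q|vB = mv²/r, v = |q|Br/m.
v = (3.204×10⁻¹⁹)(0.33)(6.6×10⁻³)/4.983×10⁻²⁷ ≈ 1.4×10⁵ m/s.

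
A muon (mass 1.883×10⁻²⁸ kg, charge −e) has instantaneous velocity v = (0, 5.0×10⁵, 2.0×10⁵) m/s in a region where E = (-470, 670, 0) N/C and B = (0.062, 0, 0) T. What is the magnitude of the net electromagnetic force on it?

v×B = (0, 1.24×10⁴, -3.10×10⁴) N/C.
E + v×B = (-470, 1.31×10⁴, -3.10×10⁴) N/C.
F = q(E + v×B) = (−1.602×10⁻¹⁹ C)·(-470, 1.31×10⁴, -3.10×10⁴) = (7.53×10⁻¹⁷, -2.09×10⁻¹⁵, 4.97×10⁻¹⁵) N.
|F| = 5.39×10⁻¹⁵ N.

|F| ≈ 5.39×10⁻¹⁵ N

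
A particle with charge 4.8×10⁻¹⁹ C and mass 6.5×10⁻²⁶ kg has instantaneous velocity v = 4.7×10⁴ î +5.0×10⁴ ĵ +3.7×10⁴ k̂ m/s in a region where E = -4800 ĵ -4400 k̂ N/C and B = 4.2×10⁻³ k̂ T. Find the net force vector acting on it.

F ≈ (1.01×10⁻¹⁶, -2.40×10⁻¹⁵, -2.11×10⁻¹⁵) N

v×B = (210, -197, 0) N/C.
E + v×B = (210, -5000, -4400) N/C.
F = q(E + v×B) = (4.8×10⁻¹⁹ C)·(210, -5000, -4400) = (1.01×10⁻¹⁶, -2.40×10⁻¹⁵, -2.11×10⁻¹⁵) N.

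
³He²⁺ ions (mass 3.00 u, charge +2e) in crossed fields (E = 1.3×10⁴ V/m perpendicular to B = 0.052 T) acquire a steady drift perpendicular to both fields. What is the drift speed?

v_d ≈ 2.5×10⁵ m/s

The E×B drift speed is v_d = E/B.
v_d = 1.3×10⁴/0.052 = 2.5×10⁵ m/s.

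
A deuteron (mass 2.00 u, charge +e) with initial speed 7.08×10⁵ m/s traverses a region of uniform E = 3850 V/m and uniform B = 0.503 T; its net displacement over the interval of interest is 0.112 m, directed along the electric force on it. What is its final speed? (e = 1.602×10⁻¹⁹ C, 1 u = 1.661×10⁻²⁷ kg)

B does no work; ΔKE = |q|E d.
½mv_f² = ½mv₀² + |q|Ed = ½(3.322×10⁻²⁷)(7.08×10⁵)² + (1.602×10⁻¹⁹)(3850)(0.112) ≈ 8.326×10⁻¹⁶ J + 6.908×10⁻¹⁷ J ≈ 9.017×10⁻¹⁶ J.
v_f = √(2·9.017×10⁻¹⁶/3.322×10⁻²⁷) ≈ 7.37×10⁵ m/s.

v_f ≈ 7.37×10⁵ m/s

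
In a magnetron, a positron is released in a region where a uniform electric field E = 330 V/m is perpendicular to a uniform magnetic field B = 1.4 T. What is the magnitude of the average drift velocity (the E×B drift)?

v_d ≈ 240 m/s

The E×B drift speed is v_d = E/B.
v_d = 330/1.4 = 240 m/s.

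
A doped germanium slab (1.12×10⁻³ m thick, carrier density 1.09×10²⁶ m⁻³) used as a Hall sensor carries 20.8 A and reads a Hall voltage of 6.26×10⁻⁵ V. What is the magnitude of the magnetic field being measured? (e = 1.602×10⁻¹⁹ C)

From V_H = IB/(n e t), B = V_H n e t / I.
B = (6.26×10⁻⁵)(1.09×10²⁶)(1.602×10⁻¹⁹)(1.12×10⁻³)/20.8 ≈ 0.0589 T.

B ≈ 0.0589 T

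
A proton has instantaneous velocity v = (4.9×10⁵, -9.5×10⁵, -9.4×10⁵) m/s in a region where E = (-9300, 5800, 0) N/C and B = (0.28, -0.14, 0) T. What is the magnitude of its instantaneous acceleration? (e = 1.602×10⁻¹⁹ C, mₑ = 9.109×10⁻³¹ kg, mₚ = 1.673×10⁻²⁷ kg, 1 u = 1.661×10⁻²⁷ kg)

|a| ≈ 3.39×10¹³ m/s²

v×B = (-1.32×10⁵, -2.63×10⁵, 1.97×10⁵) N/C.
E + v×B = (-1.41×10⁵, -2.57×10⁵, 1.97×10⁵) N/C.
F = q(E + v×B) = (1.602×10⁻¹⁹ C)·(-1.41×10⁵, -2.57×10⁵, 1.97×10⁵) = (-2.26×10⁻¹⁴, -4.12×10⁻¹⁴, 3.16×10⁻¹⁴) N.
|a| = |F|/m = 5.666×10⁻¹⁴/1.673×10⁻²⁷ ≈ 3.39×10¹³ m/s².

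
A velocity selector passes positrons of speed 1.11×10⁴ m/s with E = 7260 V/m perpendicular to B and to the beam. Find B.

B = 0.654 T

Balance of forces in the selector: qE = qvB ⇒ B = E/v.
B = 7260/1.11×10⁴ = 0.654 T.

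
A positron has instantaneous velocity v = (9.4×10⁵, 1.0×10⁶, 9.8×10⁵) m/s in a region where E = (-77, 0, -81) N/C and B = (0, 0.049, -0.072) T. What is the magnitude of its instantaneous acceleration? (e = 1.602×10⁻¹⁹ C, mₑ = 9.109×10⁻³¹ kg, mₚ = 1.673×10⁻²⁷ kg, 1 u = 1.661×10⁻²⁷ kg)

|a| ≈ 2.56×10¹⁶ m/s²

v×B = (-1.20×10⁵, 6.77×10⁴, 4.61×10⁴) N/C.
E + v×B = (-1.20×10⁵, 6.77×10⁴, 4.60×10⁴) N/C.
F = q(E + v×B) = (1.602×10⁻¹⁹ C)·(-1.20×10⁵, 6.77×10⁴, 4.60×10⁴) = (-1.92×10⁻¹⁴, 1.08×10⁻¹⁴, 7.37×10⁻¹⁵) N.
|a| = |F|/m = 2.328×10⁻¹⁴/9.109×10⁻³¹ ≈ 2.56×10¹⁶ m/s².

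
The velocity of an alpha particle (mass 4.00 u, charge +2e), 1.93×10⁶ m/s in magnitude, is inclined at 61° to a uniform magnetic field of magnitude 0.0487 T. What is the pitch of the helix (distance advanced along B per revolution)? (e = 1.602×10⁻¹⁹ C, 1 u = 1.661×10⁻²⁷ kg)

v∥ = v cosθ = 1.93×10⁶·cos61° ≈ 9.357×10⁵ m/s.
T = 2πm/(|q|B) = 2π(6.644×10⁻²⁷)/((3.204×10⁻¹⁹)(0.0487)) ≈ 2.675×10⁻⁶ s.
pitch = v∥ T = (9.357×10⁵)(2.675×10⁻⁶) ≈ 2.50 m.

p ≈ 2.50 m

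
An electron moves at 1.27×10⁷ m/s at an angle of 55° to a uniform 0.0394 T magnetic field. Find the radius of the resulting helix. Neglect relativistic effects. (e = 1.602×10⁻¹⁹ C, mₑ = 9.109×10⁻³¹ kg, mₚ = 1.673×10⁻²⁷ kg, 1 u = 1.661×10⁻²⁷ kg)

v⊥ = v sinθ = 1.27×10⁷·sin55° ≈ 1.040×10⁷ m/s.
r = m v⊥/(|q|B) = (9.109×10⁻³¹)(1.040×10⁷)/((1.602×10⁻¹⁹)(0.0394)) ≈ 1.50×10⁻³ m.

r ≈ 1.50×10⁻³ m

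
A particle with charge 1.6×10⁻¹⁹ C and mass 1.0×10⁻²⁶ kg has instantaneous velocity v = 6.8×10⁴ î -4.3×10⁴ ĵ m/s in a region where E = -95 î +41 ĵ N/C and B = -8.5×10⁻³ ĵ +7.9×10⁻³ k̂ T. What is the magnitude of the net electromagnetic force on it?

|F| ≈ 1.40×10⁻¹⁶ N

v×B = (-340, -537, -578) N/C.
E + v×B = (-435, -496, -578) N/C.
F = q(E + v×B) = (1.6×10⁻¹⁹ C)·(-435, -496, -578) = (-6.96×10⁻¹⁷, -7.94×10⁻¹⁷, -9.25×10⁻¹⁷) N.
|F| = 1.40×10⁻¹⁶ N.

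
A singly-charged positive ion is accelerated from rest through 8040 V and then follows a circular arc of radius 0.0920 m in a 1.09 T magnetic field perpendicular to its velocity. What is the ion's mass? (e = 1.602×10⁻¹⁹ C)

Combine |q|V = ½mv² and r = mv/(|q|B): eliminate v to get m = qB²r²/(2V).
m = (1.602×10⁻¹⁹)(1.09)²(0.0920)²/(2·8040) ≈ 1.00×10⁻²⁵ kg.

m ≈ 1.00×10⁻²⁵ kg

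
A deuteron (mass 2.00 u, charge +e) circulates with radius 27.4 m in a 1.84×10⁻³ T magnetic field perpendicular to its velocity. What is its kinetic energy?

KE ≈ 9.82×10⁻¹⁵ J

v = |q|Br/m, then KE = ½mv² = (qBr)²/(2m).
v = (1.602×10⁻¹⁹)(1.84×10⁻³)(27.4)/3.322×10⁻²⁷ ≈ 2.431×10⁶ m/s.
KE = ½(3.322×10⁻²⁷)(2.431×10⁶)² ≈ 9.82×10⁻¹⁵ J.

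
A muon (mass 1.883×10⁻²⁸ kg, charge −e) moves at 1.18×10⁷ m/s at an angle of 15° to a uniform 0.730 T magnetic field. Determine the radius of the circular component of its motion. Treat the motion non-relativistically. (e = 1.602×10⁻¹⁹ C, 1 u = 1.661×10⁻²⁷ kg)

r ≈ 4.92×10⁻³ m

v⊥ = v sinθ = 1.18×10⁷·sin15° ≈ 3.054×10⁶ m/s.
r = m v⊥/(|q|B) = (1.883×10⁻²⁸)(3.054×10⁶)/((1.602×10⁻¹⁹)(0.730)) ≈ 4.92×10⁻³ m.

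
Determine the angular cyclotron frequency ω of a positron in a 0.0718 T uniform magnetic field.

ω = |q|B/m.
ω = (1.602×10⁻¹⁹)(0.0718)/9.109×10⁻³¹ ≈ 1.26×10¹⁰ rad/s.

ω ≈ 1.26×10¹⁰ rad/s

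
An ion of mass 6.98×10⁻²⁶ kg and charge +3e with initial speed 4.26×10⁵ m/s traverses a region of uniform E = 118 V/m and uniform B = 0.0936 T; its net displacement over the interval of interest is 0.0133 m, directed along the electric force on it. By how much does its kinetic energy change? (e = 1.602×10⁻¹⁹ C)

The magnetic force is always ⟂ v and does no work; only the electric force changes KE.
ΔKE = F_E · d = |q|E d = (4.806×10⁻¹⁹)(118)(0.0133) ≈ 7.54×10⁻¹⁹ J.

ΔKE ≈ 7.54×10⁻¹⁹ J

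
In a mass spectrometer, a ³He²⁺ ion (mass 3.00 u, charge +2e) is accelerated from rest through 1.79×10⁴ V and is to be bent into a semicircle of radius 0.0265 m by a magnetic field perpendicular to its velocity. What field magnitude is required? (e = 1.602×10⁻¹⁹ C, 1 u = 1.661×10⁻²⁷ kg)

v = √(2|q|V/m) = √(2·3.204×10⁻¹⁹·1.79×10⁴/4.983×10⁻²⁷) ≈ 1.517×10⁶ m/s.
B = mv/(|q|r) = (4.983×10⁻²⁷)(1.517×10⁶)/((3.204×10⁻¹⁹)(0.0265)) ≈ 0.890 T.

B ≈ 0.890 T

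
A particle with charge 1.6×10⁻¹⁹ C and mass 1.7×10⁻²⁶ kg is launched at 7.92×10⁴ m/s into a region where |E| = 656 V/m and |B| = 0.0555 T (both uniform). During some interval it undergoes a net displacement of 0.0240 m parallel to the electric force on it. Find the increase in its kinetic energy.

ΔKE ≈ 2.52×10⁻¹⁸ J

The magnetic force is always ⟂ v and does no work; only the electric force changes KE.
ΔKE = F_E · d = |q|E d = (1.6×10⁻¹⁹)(656)(0.0240) ≈ 2.52×10⁻¹⁸ J.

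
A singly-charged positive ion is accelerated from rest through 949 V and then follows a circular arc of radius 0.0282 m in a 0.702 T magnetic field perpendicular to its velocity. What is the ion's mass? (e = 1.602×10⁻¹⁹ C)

m ≈ 3.31×10⁻²⁶ kg

Combine |q|V = ½mv² and r = mv/(|q|B): eliminate v to get m = qB²r²/(2V).
m = (1.602×10⁻¹⁹)(0.702)²(0.0282)²/(2·949) ≈ 3.31×10⁻²⁶ kg.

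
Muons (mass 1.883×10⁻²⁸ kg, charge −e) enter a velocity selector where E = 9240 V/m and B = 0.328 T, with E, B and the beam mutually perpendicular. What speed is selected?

For undeflected motion the electric and magnetic forces balance: qE = qvB.
v = E/B = 9240/0.328 = 2.82×10⁴ m/s.

v = 2.82×10⁴ m/s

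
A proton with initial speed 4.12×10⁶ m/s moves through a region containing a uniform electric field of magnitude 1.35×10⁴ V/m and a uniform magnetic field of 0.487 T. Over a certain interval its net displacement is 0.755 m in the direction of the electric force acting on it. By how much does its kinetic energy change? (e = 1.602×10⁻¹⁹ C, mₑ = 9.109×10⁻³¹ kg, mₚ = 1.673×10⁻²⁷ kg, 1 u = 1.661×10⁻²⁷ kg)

ΔKE ≈ 1.63×10⁻¹⁵ J

The magnetic force is always ⟂ v and does no work; only the electric force changes KE.
ΔKE = F_E · d = |q|E d = (1.602×10⁻¹⁹)(1.35×10⁴)(0.755) ≈ 1.63×10⁻¹⁵ J.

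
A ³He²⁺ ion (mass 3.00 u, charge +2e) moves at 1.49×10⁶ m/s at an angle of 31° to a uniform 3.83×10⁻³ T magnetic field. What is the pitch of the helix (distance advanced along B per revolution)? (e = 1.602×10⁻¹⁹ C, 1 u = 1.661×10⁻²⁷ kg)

v∥ = v cosθ = 1.49×10⁶·cos31° ≈ 1.277×10⁶ m/s.
T = 2πm/(|q|B) = 2π(4.983×10⁻²⁷)/((3.204×10⁻¹⁹)(3.83×10⁻³)) ≈ 2.551×10⁻⁵ s.
pitch = v∥ T = (1.277×10⁶)(2.551×10⁻⁵) ≈ 32.6 m.

p ≈ 32.6 m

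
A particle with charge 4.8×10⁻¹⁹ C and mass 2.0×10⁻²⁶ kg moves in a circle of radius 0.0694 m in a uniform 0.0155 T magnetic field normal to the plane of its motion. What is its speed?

v ≈ 2.58×10⁴ m/s

From |q|vB = mv²/r, v = |q|Br/m.
v = (4.8×10⁻¹⁹)(0.0155)(0.0694)/2.0×10⁻²⁶ ≈ 2.58×10⁴ m/s.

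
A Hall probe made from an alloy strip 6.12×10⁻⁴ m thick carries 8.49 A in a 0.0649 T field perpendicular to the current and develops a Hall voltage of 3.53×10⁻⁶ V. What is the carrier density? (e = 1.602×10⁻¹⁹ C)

From V_H = IB/(n e t), n = IB/(V_H e t).
n = (8.49)(0.0649)/((3.53×10⁻⁶)(1.602×10⁻¹⁹)(6.12×10⁻⁴)) ≈ 1.59×10²⁷ m⁻³.

n ≈ 1.59×10²⁷ m⁻³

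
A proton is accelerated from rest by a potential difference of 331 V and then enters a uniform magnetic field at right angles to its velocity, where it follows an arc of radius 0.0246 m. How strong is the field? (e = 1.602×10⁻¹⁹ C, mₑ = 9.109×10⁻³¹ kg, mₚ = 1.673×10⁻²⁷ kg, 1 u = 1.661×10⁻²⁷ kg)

v = √(2|q|V/m) = √(2·1.602×10⁻¹⁹·331/1.673×10⁻²⁷) ≈ 2.518×10⁵ m/s.
B = mv/(|q|r) = (1.673×10⁻²⁷)(2.518×10⁵)/((1.602×10⁻¹⁹)(0.0246)) ≈ 0.107 T.

B ≈ 0.107 T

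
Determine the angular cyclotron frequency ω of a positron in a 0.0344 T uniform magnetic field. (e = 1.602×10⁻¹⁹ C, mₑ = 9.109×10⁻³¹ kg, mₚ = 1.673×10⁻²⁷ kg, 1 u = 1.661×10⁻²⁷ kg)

ω = |q|B/m.
ω = (1.602×10⁻¹⁹)(0.0344)/9.109×10⁻³¹ ≈ 6.05×10⁹ rad/s.

ω ≈ 6.05×10⁹ rad/s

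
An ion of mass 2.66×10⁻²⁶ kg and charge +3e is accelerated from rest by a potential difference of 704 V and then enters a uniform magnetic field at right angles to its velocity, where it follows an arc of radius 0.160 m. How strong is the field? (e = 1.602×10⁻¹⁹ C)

B ≈ 0.0552 T

v = √(2|q|V/m) = √(2·4.806×10⁻¹⁹·704/2.66×10⁻²⁶) ≈ 1.595×10⁵ m/s.
B = mv/(|q|r) = (2.66×10⁻²⁶)(1.595×10⁵)/((4.806×10⁻¹⁹)(0.160)) ≈ 0.0552 T.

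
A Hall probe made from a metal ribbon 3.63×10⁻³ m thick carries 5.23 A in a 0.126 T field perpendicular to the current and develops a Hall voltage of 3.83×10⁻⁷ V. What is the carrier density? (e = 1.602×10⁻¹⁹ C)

From V_H = IB/(n e t), n = IB/(V_H e t).
n = (5.23)(0.126)/((3.83×10⁻⁷)(1.602×10⁻¹⁹)(3.63×10⁻³)) ≈ 2.96×10²⁷ m⁻³.

n ≈ 2.96×10²⁷ m⁻³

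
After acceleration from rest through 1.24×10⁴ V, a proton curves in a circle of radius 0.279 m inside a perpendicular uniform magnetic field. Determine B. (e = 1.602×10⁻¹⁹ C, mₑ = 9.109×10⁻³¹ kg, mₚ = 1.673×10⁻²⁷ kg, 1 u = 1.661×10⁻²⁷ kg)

B ≈ 0.0577 T

v = √(2|q|V/m) = √(2·1.602×10⁻¹⁹·1.24×10⁴/1.673×10⁻²⁷) ≈ 1.541×10⁶ m/s.
B = mv/(|q|r) = (1.673×10⁻²⁷)(1.541×10⁶)/((1.602×10⁻¹⁹)(0.279)) ≈ 0.0577 T.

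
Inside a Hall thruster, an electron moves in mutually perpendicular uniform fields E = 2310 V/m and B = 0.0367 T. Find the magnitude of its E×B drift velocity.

The E×B drift speed is v_d = E/B.
v_d = 2310/0.0367 = 6.29×10⁴ m/s.

v_d ≈ 6.29×10⁴ m/s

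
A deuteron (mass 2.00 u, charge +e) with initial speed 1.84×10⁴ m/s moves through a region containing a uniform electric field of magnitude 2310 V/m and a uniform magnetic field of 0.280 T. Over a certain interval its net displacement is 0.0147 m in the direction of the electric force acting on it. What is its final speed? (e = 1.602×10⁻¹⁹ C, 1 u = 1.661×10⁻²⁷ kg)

v_f ≈ 6.01×10⁴ m/s

B does no work; ΔKE = |q|E d.
½mv_f² = ½mv₀² + |q|Ed = ½(3.322×10⁻²⁷)(1.84×10⁴)² + (1.602×10⁻¹⁹)(2310)(0.0147) ≈ 5.623×10⁻¹⁹ J + 5.440×10⁻¹⁸ J ≈ 6.002×10⁻¹⁸ J.
v_f = √(2·6.002×10⁻¹⁸/3.322×10⁻²⁷) ≈ 6.01×10⁴ m/s.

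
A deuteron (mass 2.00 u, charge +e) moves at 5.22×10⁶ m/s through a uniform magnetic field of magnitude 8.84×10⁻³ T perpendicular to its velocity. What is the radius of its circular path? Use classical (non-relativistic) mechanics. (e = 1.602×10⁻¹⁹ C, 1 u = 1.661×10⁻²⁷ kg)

r ≈ 12.2 m

The magnetic force provides the centripetal force: |q|vB = mv²/r.
r = mv/(|q|B) = (3.322×10⁻²⁷)(5.22×10⁶)/((1.602×10⁻¹⁹)(8.84×10⁻³)) ≈ 12.2 m.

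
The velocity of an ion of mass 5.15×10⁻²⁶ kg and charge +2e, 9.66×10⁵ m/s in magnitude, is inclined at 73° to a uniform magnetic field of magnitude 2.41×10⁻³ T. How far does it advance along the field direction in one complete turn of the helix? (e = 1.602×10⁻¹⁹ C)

v∥ = v cosθ = 9.66×10⁵·cos73° ≈ 2.824×10⁵ m/s.
T = 2πm/(|q|B) = 2π(5.15×10⁻²⁶)/((3.204×10⁻¹⁹)(2.41×10⁻³)) ≈ 4.191×10⁻⁴ s.
pitch = v∥ T = (2.824×10⁵)(4.191×10⁻⁴) ≈ 118 m.

p ≈ 118 m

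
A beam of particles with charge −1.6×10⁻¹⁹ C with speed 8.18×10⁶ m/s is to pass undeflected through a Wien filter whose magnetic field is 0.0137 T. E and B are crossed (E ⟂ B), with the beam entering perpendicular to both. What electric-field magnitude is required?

For straight-line motion qE = qvB, so E = vB.
E = 8.18×10⁶ × 0.0137 = 1.12×10⁵ V/m.

E = 1.12×10⁵ V/m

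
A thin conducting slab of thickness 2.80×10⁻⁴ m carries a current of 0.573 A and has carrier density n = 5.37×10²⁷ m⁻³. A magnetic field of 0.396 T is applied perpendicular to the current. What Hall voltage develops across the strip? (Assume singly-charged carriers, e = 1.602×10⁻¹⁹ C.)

V_H ≈ 9.42×10⁻⁷ V

V_H = IB/(n e t).
V_H = (0.573)(0.396)/((5.37×10²⁷)(1.602×10⁻¹⁹)(2.80×10⁻⁴)) ≈ 9.42×10⁻⁷ V.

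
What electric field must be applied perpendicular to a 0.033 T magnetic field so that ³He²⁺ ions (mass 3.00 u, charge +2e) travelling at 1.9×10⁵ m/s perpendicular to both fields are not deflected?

For straight-line motion qE = qvB, so E = vB.
E = 1.9×10⁵ × 0.033 = 6300 V/m.

E = 6300 V/m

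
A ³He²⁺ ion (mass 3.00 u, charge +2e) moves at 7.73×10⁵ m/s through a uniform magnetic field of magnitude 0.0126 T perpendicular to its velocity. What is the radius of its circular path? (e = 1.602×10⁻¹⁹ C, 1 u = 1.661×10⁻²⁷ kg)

The magnetic force provides the centripetal force: |q|vB = mv²/r.
r = mv/(|q|B) = (4.983×10⁻²⁷)(7.73×10⁵)/((3.204×10⁻¹⁹)(0.0126)) ≈ 0.954 m.

r ≈ 0.954 m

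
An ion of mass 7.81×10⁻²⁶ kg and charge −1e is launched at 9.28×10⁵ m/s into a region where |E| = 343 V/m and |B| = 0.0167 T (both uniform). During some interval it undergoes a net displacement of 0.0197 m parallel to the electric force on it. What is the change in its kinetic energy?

ΔKE ≈ 1.08×10⁻¹⁸ J

The magnetic force is always ⟂ v and does no work; only the electric force changes KE.
ΔKE = F_E · d = |q|E d = (1.602×10⁻¹⁹)(343)(0.0197) ≈ 1.08×10⁻¹⁸ J.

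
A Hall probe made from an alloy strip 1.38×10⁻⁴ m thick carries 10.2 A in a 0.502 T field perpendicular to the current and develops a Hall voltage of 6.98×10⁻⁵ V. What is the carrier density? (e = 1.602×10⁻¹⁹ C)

n ≈ 3.32×10²⁷ m⁻³

From V_H = IB/(n e t), n = IB/(V_H e t).
n = (10.2)(0.502)/((6.98×10⁻⁵)(1.602×10⁻¹⁹)(1.38×10⁻⁴)) ≈ 3.32×10²⁷ m⁻³.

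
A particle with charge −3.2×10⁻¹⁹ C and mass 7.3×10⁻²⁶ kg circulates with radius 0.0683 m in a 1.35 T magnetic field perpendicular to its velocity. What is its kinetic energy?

KE ≈ 3.72×10⁴ eV

v = |q|Br/m, then KE = ½mv² = (qBr)²/(2m).
v = (3.2×10⁻¹⁹)(1.35)(0.0683)/7.3×10⁻²⁶ ≈ 4.042×10⁵ m/s.
KE = ½(7.3×10⁻²⁶)(4.042×10⁵)² ≈ 5.96×10⁻¹⁵ J = 3.72×10⁴ eV.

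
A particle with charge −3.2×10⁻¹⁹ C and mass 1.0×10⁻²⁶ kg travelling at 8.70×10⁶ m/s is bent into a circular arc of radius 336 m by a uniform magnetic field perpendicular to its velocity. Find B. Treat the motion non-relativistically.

From |q|vB = mv²/r, B = mv/(|q|r).
B = (1.0×10⁻²⁶)(8.70×10⁶)/((3.2×10⁻¹⁹)(336)) ≈ 8.09×10⁻⁴ T.

B ≈ 8.09×10⁻⁴ T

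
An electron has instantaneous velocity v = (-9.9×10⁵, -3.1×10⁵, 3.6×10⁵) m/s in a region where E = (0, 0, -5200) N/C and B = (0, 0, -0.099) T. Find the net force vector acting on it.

F ≈ (-4.92×10⁻¹⁵, 1.57×10⁻¹⁴, 8.33×10⁻¹⁶) N

v×B = (3.07×10⁴, -9.80×10⁴, 0) N/C.
E + v×B = (3.07×10⁴, -9.80×10⁴, -5200) N/C.
F = q(E + v×B) = (−1.602×10⁻¹⁹ C)·(3.07×10⁴, -9.80×10⁴, -5200) = (-4.92×10⁻¹⁵, 1.57×10⁻¹⁴, 8.33×10⁻¹⁶) N.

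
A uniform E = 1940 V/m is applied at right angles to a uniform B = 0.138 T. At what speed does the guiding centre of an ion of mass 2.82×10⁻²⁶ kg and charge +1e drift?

v_d ≈ 1.41×10⁴ m/s

The steady drift has the magnetic force balancing the electric force, so v_d = E/B.
v_d = 1940/0.138 = 1.41×10⁴ m/s.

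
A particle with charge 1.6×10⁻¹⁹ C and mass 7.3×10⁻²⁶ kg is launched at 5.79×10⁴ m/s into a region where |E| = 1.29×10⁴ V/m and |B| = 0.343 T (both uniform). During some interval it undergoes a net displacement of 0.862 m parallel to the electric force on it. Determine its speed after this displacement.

B does no work; ΔKE = |q|E d.
½mv_f² = ½mv₀² + |q|Ed = ½(7.3×10⁻²⁶)(5.79×10⁴)² + (1.6×10⁻¹⁹)(1.29×10⁴)(0.862) ≈ 1.224×10⁻¹⁶ J + 1.779×10⁻¹⁵ J ≈ 1.902×10⁻¹⁵ J.
v_f = √(2·1.902×10⁻¹⁵/7.3×10⁻²⁶) ≈ 2.28×10⁵ m/s.

v_f ≈ 2.28×10⁵ m/s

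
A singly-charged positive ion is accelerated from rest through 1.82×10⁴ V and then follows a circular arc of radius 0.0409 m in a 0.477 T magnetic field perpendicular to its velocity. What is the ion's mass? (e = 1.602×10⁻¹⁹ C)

m ≈ 1.68×10⁻²⁷ kg

Combine |q|V = ½mv² and r = mv/(|q|B): eliminate v to get m = qB²r²/(2V).
m = (1.602×10⁻¹⁹)(0.477)²(0.0409)²/(2·1.82×10⁴) ≈ 1.68×10⁻²⁷ kg.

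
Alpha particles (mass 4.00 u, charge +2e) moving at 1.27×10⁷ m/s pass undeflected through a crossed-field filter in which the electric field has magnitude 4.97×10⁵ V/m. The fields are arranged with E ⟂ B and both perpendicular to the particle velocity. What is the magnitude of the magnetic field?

Balance of forces in the selector: qE = qvB ⇒ B = E/v.
B = 4.97×10⁵/1.27×10⁷ = 0.0391 T.

B = 0.0391 T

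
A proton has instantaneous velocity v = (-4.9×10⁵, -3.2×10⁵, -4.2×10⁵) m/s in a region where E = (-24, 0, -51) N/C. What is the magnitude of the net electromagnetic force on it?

|F| ≈ 9.03×10⁻¹⁸ N

Only an electric field acts, so F = qE = (1.602×10⁻¹⁹ C)·(-24.0, 0, -51.0) = (-3.84×10⁻¹⁸, 0, -8.17×10⁻¹⁸) N.
|F| = 9.03×10⁻¹⁸ N.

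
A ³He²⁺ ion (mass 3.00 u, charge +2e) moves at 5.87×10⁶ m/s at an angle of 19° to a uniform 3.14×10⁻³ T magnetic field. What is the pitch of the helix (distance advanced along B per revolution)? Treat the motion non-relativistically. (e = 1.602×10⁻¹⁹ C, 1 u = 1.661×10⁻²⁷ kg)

v∥ = v cosθ = 5.87×10⁶·cos19° ≈ 5.550×10⁶ m/s.
T = 2πm/(|q|B) = 2π(4.983×10⁻²⁷)/((3.204×10⁻¹⁹)(3.14×10⁻³)) ≈ 3.112×10⁻⁵ s.
pitch = v∥ T = (5.550×10⁶)(3.112×10⁻⁵) ≈ 173 m.

p ≈ 173 m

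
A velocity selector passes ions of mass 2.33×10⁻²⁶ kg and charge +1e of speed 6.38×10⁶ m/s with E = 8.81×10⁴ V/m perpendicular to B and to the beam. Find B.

B = 0.0138 T

Balance of forces in the selector: qE = qvB ⇒ B = E/v.
B = 8.81×10⁴/6.38×10⁶ = 0.0138 T.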